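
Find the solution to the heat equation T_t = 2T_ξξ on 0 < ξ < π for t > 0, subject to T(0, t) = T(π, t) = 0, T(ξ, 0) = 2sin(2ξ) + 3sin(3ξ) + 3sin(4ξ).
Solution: Separating variables: T = Σ c_n exp(-2n²t) sin(nξ). From T(ξ,0) = 2sin(2ξ) + 3sin(3ξ) + 3sin(4ξ): c_2=2, c_3=3, c_4=3.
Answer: T(ξ, t) = 2exp(-8t)sin(2ξ) + 3exp(-18t)sin(3ξ) + 3exp(-32t)sin(4ξ)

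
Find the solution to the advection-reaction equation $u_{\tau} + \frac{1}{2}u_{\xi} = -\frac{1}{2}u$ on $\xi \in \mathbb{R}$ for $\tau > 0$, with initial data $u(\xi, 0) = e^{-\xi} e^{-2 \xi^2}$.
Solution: Substitute $u = e^{-\xi}w$, i.e. $w = e^{\xi}u$.
By the product rule, $u_{\xi} = e^{-\xi}(w_{\xi} - w)$, $u_{\tau} = e^{-\xi}w_{\tau}$.
Substituting into the PDE and dividing by $e^{-\xi}$: $w_{\tau} + \frac{1}{2}(w_{\xi} - w) = -\frac{1}{2}w$.
The lower-order terms cancel, leaving the standard advection equation $w_{\tau} + \frac{1}{2}w_{\xi} = 0$.
Initial data for $w$: $w(\xi,0) = e^{\xi}u(\xi,0) = e^{-2 \xi^2}$.
Solve for $w$:
  By method of characteristics (waves move right with speed 1/2):
  Along characteristics $\xi - \frac{1}{2}\tau =$ const, $w$ is constant, so $w(\xi,\tau) = f(\xi - \frac{1}{2}\tau)$ with $f = w( \cdot , 0)$.
Hence $w(\xi,\tau) = e^{-2 (\xi - \tau/2)^2}$.
Transform back: $u(\xi,\tau) = e^{-\xi}w(\xi,\tau)$.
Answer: $u(\xi, \tau) = e^{-\xi} e^{-2 (-\tau/2 + \xi)^2}$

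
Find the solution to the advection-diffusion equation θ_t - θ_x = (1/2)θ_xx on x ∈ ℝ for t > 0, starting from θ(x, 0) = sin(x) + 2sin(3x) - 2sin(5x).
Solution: Change to a moving frame: let η = x + t, σ = t and write θ(x,t) = u(η,σ).
By the chain rule θ_t = u_σ + u_η, θ_x = u_η, θ_xx = u_ηη.
Then θ_t - θ_x = u_σ: the advection term cancels and the PDE becomes the heat equation u_σ = (1/2)u_ηη on η ∈ ℝ.
Initial data: u(η,0) = θ(η,0) = sin(η) + 2sin(3η) - 2sin(5η).
On η ∈ ℝ each mode satisfies (sin(nη))″ = -n² sin(nη), so exp(-n²σ/2) sin(nη) solves the heat equation; by superposition u(η,σ) = Σ c_n exp(-n²σ/2) sin(nη).
Reading off the coefficients: c_1=1, c_3=2, c_5=-2, so u(η,σ) = exp(-σ/2)sin(η) + 2exp(-9σ/2)sin(3η) - 2exp(-25σ/2)sin(5η).
Substituting back η = x + t, σ = t: θ(x,t) = u(x + t, t).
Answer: θ(x, t) = exp(-t/2)sin(t + x) + 2exp(-9t/2)sin(3t + 3x) - 2exp(-25t/2)sin(5t + 5x)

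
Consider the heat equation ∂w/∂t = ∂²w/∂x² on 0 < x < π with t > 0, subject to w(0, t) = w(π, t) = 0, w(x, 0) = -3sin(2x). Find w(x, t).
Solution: Using separation of variables w = X(x)T(t):
Eigenfunctions: sin(nx), n = 1, 2, 3, ...
General solution: w(x, t) = Σ c_n sin(nx) exp(-n² t)
Matching w(x,0) = -3sin(2x) term by term: c_2=-3.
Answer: w(x, t) = -3exp(-4t)sin(2x)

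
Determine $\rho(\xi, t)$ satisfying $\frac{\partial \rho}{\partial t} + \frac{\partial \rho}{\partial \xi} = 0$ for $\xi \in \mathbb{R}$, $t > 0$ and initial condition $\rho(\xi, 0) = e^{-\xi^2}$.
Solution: By characteristics ($d\xi/dt = 1$), $\rho(\xi,t) = f(\xi - t)$ with $f = \rho( \cdot , 0)$.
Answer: $\rho(\xi, t) = e^{-(\xi - t)^2}$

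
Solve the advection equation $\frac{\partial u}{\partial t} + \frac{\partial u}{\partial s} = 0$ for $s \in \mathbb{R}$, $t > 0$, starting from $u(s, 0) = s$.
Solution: By method of characteristics (waves move right with speed 1):
Along characteristics $s - t =$ const, $u$ is constant, so $u(s,t) = f(s - t)$ with $f = u( \cdot , 0)$.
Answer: $u(s, t) = s -  t$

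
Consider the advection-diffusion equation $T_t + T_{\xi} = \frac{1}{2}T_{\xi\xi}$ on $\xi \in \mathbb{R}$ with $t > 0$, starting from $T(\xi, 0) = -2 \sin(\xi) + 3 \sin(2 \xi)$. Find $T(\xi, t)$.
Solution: Moving frame: $\eta = \xi - t$, $\sigma = t$, $T = u(\eta,\sigma)$, so $T_t = u_{\sigma} - u_{\eta}$ and $T_{\xi\xi} = u_{\eta\eta}$.
Hence $T_t + T_{\xi} = u_{\sigma}$ and the PDE becomes the heat equation $u_{\sigma} = \frac{1}{2}u_{\eta\eta}$ on $\eta \in \mathbb{R}$.
Initial data: $u(\eta,0) = T(\eta,0) = -2 \sin(\eta) + 3 \sin(2 \eta)$. Each mode $\sin(n\eta)$ decays as $e^{-n^2\sigma/2}$ on $\mathbb{R}$, so $u(\eta,\sigma) = \sum c_n e^{-n^2\sigma/2} \sin(n\eta)$ with $c_1=-2, c_2=3$: $u(\eta,\sigma) = 3 e^{-2 \sigma} \sin(2 \eta) - 2 e^{-\sigma/2} \sin(\eta)$.
Substituting back: $T(\xi,t) = u(\xi - t, t)$.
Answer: $T(\xi, t) = 3 e^{-2 t} \sin(2 \xi - 2 t) - 2 e^{-t/2} \sin(\xi - t)$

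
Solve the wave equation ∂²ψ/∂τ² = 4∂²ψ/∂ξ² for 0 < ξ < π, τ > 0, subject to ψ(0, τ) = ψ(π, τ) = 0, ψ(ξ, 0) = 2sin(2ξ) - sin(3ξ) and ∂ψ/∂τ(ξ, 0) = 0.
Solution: Separating variables: ψ = Σ [A_n cos(ω_n τ) + B_n sin(ω_n τ)] sin(nξ), ω_n = 2n. From ICs: A_2=2, A_3=-1.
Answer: ψ(ξ, τ) = 2sin(2ξ)cos(4τ) - sin(3ξ)cos(6τ)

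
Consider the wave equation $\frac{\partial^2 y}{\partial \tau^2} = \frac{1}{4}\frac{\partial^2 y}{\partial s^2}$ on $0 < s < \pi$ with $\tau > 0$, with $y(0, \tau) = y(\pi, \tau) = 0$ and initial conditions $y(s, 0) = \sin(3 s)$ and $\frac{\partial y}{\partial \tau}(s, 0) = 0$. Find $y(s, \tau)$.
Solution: Using separation of variables $y = X(s)T(\tau)$:
Eigenfunctions: $\sin(ns)$, $n = 1, 2, 3, \ldots$
General solution: $y(s, \tau) = \sum [A_n \cos(n \tau/2) + B_n \sin(n \tau/2)] \sin(ns)$
From $y(s,0) = \sin(3 s)$: $A_3=1$. From $y_{\tau}(s,0) = 0$: all $B_n = 0$.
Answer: $y(s, \tau) = \sin(3 s) \cos(3 \tau/2)$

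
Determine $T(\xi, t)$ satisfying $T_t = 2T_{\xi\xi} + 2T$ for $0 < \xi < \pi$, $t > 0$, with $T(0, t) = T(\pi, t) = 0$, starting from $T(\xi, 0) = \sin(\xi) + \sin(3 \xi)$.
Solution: Substitute $T = e^{2t}u$, i.e. $u = e^{-2t}T$.
By the product rule, $T_t = e^{2t}(u_t + 2u)$, $T_{\xi\xi} = e^{2t}u_{\xi\xi}$.
Substituting into the PDE and dividing by $e^{2t}$: $u_t + 2u = 2u_{\xi\xi} + 2u$.
The lower-order terms cancel, leaving the standard heat equation $u_t = 2u_{\xi\xi}$.
Initial data for $u$: $u(\xi,0) = T(\xi,0) = \sin(\xi) + \sin(3 \xi)$. The boundary conditions carry over: $u(0,t) = u(\pi,t) = 0$.
Solve for $u$:
  Using separation of variables $u = X(\xi)G(t)$:
  Eigenfunctions: $\sin(n\xi)$, $n = 1, 2, 3, \ldots$
  General solution: $u(\xi, t) = \sum c_n \sin(n\xi) e^{-2n^2 t}$
  Matching $u(\xi,0) = \sin(\xi) + \sin(3 \xi)$ term by term: $c_1=1, c_3=1$.
Hence $u(\xi,t) = e^{-2 t} \sin(\xi) + e^{-18 t} \sin(3 \xi)$.
Transform back: $T(\xi,t) = e^{2t}u(\xi,t)$.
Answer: $T(\xi, t) = \sin(\xi) + e^{-16 t} \sin(3 \xi)$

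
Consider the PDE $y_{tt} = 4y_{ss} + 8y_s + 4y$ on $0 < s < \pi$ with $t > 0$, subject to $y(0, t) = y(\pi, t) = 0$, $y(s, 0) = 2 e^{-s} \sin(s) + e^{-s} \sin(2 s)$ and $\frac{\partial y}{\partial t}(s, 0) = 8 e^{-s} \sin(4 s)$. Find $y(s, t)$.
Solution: Substitute $y = e^{-s}u$, i.e. $u = e^{s}y$.
By the product rule, $y_s = e^{-s}(u_s - u)$, $y_{ss} = e^{-s}(u_{ss} - 2u_s + u)$, $y_{tt} = e^{-s}u_{tt}$.
Substituting into the PDE and dividing by $e^{-s}$: $u_{tt} = 4(u_{ss} - 2u_s + u) + 8(u_s - u) + 4u$.
The lower-order terms cancel, leaving the standard wave equation $u_{tt} = 4u_{ss}$.
Initial data for $u$: $u(s,0) = e^{s}y(s,0) = 2 \sin(s) + \sin(2 s)$; $u_t(s,0) = e^{s}y_t(s,0) = 8 \sin(4 s)$. The boundary conditions carry over: $u(0,t) = u(\pi,t) = 0$.
Solve for $u$:
  Using separation of variables $u = X(s)T(t)$:
  Eigenfunctions: $\sin(ns)$, $n = 1, 2, 3, \ldots$
  General solution: $u(s, t) = \sum [A_n \cos(2n t) + B_n \sin(2n t)] \sin(ns)$
  From $u(s,0) = 2 \sin(s) + \sin(2 s)$: $A_1=2, A_2=1$. From $u_t(s,0) = 8 \sin(4 s)$, using $u_t(s,0) = \sum \omega_n B_n \sin(ns)$ with $\omega_n = 2n$: $B_4 = 8/8 = 1$.
Hence $u(s,t) = 2 \sin(s) \cos(2 t) + \sin(2 s) \cos(4 t) + \sin(4 s) \sin(8 t)$.
Transform back: $y(s,t) = e^{-s}u(s,t)$.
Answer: $y(s, t) = 2 e^{-s} \sin(s) \cos(2 t) + e^{-s} \sin(2 s) \cos(4 t) + e^{-s} \sin(4 s) \sin(8 t)$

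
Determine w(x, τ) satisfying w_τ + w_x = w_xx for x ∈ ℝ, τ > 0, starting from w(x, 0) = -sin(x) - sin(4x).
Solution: Change to a moving frame: let η = x - τ, σ = τ and write w(x,τ) = u(η,σ).
By the chain rule w_τ = u_σ - u_η, w_x = u_η, w_xx = u_ηη.
Then w_τ + w_x = u_σ: the advection term cancels and the PDE becomes the heat equation u_σ = u_ηη on η ∈ ℝ.
Initial data: u(η,0) = w(η,0) = -sin(η) - sin(4η).
On η ∈ ℝ each mode satisfies (sin(nη))″ = -n² sin(nη), so exp(-n²σ) sin(nη) solves the heat equation; by superposition u(η,σ) = Σ c_n exp(-n²σ) sin(nη).
Reading off the coefficients: c_1=-1, c_4=-1, so u(η,σ) = -exp(-σ)sin(η) - exp(-16σ)sin(4η).
Substituting back η = x - τ, σ = τ: w(x,τ) = u(x - τ, τ).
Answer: w(x, τ) = -exp(-τ)sin(x - τ) - exp(-16τ)sin(4x - 4τ)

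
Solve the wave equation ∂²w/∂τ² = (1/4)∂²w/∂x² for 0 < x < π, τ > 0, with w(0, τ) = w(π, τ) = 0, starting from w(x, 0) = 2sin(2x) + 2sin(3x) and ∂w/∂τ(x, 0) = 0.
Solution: Using separation of variables w = X(x)T(τ):
Eigenfunctions: sin(nx), n = 1, 2, 3, ...
General solution: w(x, τ) = Σ [A_n cos(n τ/2) + B_n sin(n τ/2)] sin(nx)
From w(x,0) = 2sin(2x) + 2sin(3x): A_2=2, A_3=2. From w_τ(x,0) = 0: all B_n = 0.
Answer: w(x, τ) = 2sin(2x)cos(τ) + 2sin(3x)cos(3τ/2)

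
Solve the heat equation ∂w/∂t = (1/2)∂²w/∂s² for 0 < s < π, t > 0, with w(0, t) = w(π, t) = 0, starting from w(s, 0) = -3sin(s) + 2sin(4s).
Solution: Using separation of variables w = X(s)T(t):
Eigenfunctions: sin(ns), n = 1, 2, 3, ...
General solution: w(s, t) = Σ c_n sin(ns) exp(-n² t/2)
Matching w(s,0) = -3sin(s) + 2sin(4s) term by term: c_1=-3, c_4=2.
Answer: w(s, t) = 2exp(-8t)sin(4s) - 3exp(-t/2)sin(s)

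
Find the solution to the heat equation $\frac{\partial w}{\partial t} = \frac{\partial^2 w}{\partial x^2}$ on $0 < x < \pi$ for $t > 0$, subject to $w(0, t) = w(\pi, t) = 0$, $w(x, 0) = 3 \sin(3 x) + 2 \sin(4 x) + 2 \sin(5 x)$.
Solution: Separating variables: $w = \sum c_n e^{-n^2t} \sin(nx)$. From $w(x,0) = 3 \sin(3 x) + 2 \sin(4 x) + 2 \sin(5 x)$: $c_3=3, c_4=2, c_5=2$.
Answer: $w(x, t) = 3 e^{-9 t} \sin(3 x) + 2 e^{-16 t} \sin(4 x) + 2 e^{-25 t} \sin(5 x)$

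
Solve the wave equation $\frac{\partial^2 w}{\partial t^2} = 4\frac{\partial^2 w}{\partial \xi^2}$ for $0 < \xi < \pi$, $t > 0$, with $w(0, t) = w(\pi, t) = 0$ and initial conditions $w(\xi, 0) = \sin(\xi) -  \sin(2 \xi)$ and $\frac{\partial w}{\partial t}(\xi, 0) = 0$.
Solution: Using separation of variables $w = X(\xi)T(t)$:
Eigenfunctions: $\sin(n\xi)$, $n = 1, 2, 3, \ldots$
General solution: $w(\xi, t) = \sum [A_n \cos(2n t) + B_n \sin(2n t)] \sin(n\xi)$
From $w(\xi,0) = \sin(\xi) - \sin(2 \xi)$: $A_1=1, A_2=-1$. From $w_t(\xi,0) = 0$: all $B_n = 0$.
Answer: $w(\xi, t) = \sin(\xi) \cos(2 t) -  \sin(2 \xi) \cos(4 t)$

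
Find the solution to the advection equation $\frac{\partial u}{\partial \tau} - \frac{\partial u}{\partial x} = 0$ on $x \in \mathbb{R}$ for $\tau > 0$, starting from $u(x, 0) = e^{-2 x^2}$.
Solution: By method of characteristics (waves move left with speed 1):
Along characteristics $x + \tau =$ const, $u$ is constant, so $u(x,\tau) = f(x + \tau)$ with $f = u( \cdot , 0)$.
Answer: $u(x, \tau) = e^{-2 (\tau + x)^2}$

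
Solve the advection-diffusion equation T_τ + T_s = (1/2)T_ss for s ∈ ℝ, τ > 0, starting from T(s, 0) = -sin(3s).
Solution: Change to a moving frame: let η = s - τ, σ = τ and write T(s,τ) = u(η,σ).
By the chain rule T_τ = u_σ - u_η, T_s = u_η, T_ss = u_ηη.
Then T_τ + T_s = u_σ: the advection term cancels and the PDE becomes the heat equation u_σ = (1/2)u_ηη on η ∈ ℝ.
Initial data: u(η,0) = T(η,0) = -sin(3η).
On η ∈ ℝ each mode satisfies (sin(nη))″ = -n² sin(nη), so exp(-n²σ/2) sin(nη) solves the heat equation; by superposition u(η,σ) = Σ c_n exp(-n²σ/2) sin(nη).
Reading off the coefficients: c_3=-1, so u(η,σ) = -exp(-9σ/2)sin(3η).
Substituting back η = s - τ, σ = τ: T(s,τ) = u(s - τ, τ).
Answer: T(s, τ) = -exp(-9τ/2)sin(3s - 3τ)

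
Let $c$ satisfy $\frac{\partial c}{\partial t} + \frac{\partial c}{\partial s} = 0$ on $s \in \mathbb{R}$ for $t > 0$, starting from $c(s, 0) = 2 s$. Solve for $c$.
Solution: By characteristics ($ds/dt = 1$), $c(s,t) = f(s - t)$ with $f = c( \cdot , 0)$.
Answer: $c(s, t) = 2 s - 2 t$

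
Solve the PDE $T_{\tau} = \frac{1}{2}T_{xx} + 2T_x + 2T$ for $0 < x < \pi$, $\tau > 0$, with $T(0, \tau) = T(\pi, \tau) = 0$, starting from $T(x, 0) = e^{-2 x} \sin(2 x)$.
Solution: Substitute $T = e^{-2x}u$, i.e. $u = e^{2x}T$.
By the product rule, $T_x = e^{-2x}(u_x - 2u)$, $T_{xx} = e^{-2x}(u_{xx} - 4u_x + 4u)$, $T_{\tau} = e^{-2x}u_{\tau}$.
Substituting into the PDE and dividing by $e^{-2x}$: $u_{\tau} = \frac{1}{2}(u_{xx} - 4u_x + 4u) + 2(u_x - 2u) + 2u$.
The lower-order terms cancel, leaving the standard heat equation $u_{\tau} = \frac{1}{2}u_{xx}$.
Initial data for $u$: $u(x,0) = e^{2x}T(x,0) = \sin(2 x)$. The boundary conditions carry over: $u(0,\tau) = u(\pi,\tau) = 0$.
Solve for $u$:
  Using separation of variables $u = X(x)G(\tau)$:
  Eigenfunctions: $\sin(nx)$, $n = 1, 2, 3, \ldots$
  General solution: $u(x, \tau) = \sum c_n \sin(nx) e^{-n^2 \tau/2}$
  Matching $u(x,0) = \sin(2 x)$ term by term: $c_2=1$.
Hence $u(x,\tau) = e^{-2 \tau} \sin(2 x)$.
Transform back: $T(x,\tau) = e^{-2x}u(x,\tau)$.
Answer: $T(x, \tau) = e^{-2 \tau} e^{-2 x} \sin(2 x)$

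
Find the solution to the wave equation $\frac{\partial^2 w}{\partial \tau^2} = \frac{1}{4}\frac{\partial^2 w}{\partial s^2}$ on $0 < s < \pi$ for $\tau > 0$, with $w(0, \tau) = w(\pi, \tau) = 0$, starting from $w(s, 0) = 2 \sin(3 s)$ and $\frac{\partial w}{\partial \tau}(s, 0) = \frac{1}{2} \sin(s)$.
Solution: Separating variables: $w = \sum [A_n \cos(\omega_n \tau) + B_n \sin(\omega_n \tau)] \sin(ns)$, $\omega_n = n/2$. From ICs ($B_n$ = velocity coefficient / $\omega_n$): $A_3=2, B_1=1$.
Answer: $w(s, \tau) = \sin(\tau/2) \sin(s) + 2 \sin(3 s) \cos(3 \tau/2)$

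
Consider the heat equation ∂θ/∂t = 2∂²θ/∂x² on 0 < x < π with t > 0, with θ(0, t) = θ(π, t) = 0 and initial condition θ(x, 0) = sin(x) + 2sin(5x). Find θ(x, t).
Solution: Using separation of variables θ = X(x)G(t):
Eigenfunctions: sin(nx), n = 1, 2, 3, ...
General solution: θ(x, t) = Σ c_n sin(nx) exp(-2n² t)
Matching θ(x,0) = sin(x) + 2sin(5x) term by term: c_1=1, c_5=2.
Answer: θ(x, t) = exp(-2t)sin(x) + 2exp(-50t)sin(5x)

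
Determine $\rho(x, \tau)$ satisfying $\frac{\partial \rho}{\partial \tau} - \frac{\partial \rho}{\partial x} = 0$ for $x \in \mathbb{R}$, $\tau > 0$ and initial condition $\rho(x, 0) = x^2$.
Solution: By characteristics ($dx/d\tau = -1$), $\rho(x,\tau) = f(x + \tau)$ with $f = \rho( \cdot , 0)$.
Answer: $\rho(x, \tau) = \tau^2 + 2 \tau x + x^2$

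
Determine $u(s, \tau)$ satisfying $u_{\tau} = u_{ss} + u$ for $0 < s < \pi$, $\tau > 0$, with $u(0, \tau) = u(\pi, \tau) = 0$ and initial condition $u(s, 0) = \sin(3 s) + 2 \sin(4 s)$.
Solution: Substitute $u = e^{\tau}w$.
Then $u_{\tau} = e^{\tau}(w_{\tau} + w)$, $u_{ss} = e^{\tau}w_{ss}$; substituting and dividing by $e^{\tau}$, the lower-order terms cancel: $w_{\tau} = w_{ss}$ (standard heat equation).
Data for $w$: $w(s,0) = u(s,0) = \sin(3 s) + 2 \sin(4 s)$. The boundary conditions carry over: $w(0,\tau) = w(\pi,\tau) = 0$.
Separating variables: $w = \sum c_n e^{-n^2\tau} \sin(ns)$. From $w(s,0) = \sin(3 s) + 2 \sin(4 s)$: $c_3=1, c_4=2$.
So $w(s,\tau) = e^{-9 \tau} \sin(3 s) + 2 e^{-16 \tau} \sin(4 s)$, and $u(s,\tau) = e^{\tau}w(s,\tau)$.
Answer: $u(s, \tau) = e^{-8 \tau} \sin(3 s) + 2 e^{-15 \tau} \sin(4 s)$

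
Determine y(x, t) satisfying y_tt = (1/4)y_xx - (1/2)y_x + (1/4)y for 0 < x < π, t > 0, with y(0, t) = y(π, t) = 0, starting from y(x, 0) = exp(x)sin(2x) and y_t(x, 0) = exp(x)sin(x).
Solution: Substitute y = exp(x)u.
Then y_x = exp(x)(u_x + u), y_xx = exp(x)(u_xx + 2u_x + u), y_tt = exp(x)u_tt; substituting and dividing by exp(x), the lower-order terms cancel: u_tt = (1/4)u_xx (standard wave equation).
Data for u: u(x,0) = exp(-x)y(x,0) = sin(2x); u_t(x,0) = exp(-x)y_t(x,0) = sin(x). The boundary conditions carry over: u(0,t) = u(π,t) = 0.
Separating variables: u = Σ [A_n cos(ω_n t) + B_n sin(ω_n t)] sin(nx), ω_n = n/2. From ICs (B_n = velocity coefficient / ω_n): A_2=1, B_1=2.
So u(x,t) = 2sin(t/2)sin(x) + sin(2x)cos(t), and y(x,t) = exp(x)u(x,t).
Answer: y(x, t) = 2exp(x)sin(t/2)sin(x) + exp(x)sin(2x)cos(t)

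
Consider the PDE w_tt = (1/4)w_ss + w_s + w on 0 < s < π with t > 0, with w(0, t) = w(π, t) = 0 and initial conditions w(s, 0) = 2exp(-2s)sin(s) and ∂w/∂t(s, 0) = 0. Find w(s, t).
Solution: Substitute w = exp(-2s)u.
Then w_s = exp(-2s)(u_s - 2u), w_ss = exp(-2s)(u_ss - 4u_s + 4u), w_tt = exp(-2s)u_tt; substituting and dividing by exp(-2s), the lower-order terms cancel: u_tt = (1/4)u_ss (standard wave equation).
Data for u: u(s,0) = exp(2s)w(s,0) = 2sin(s); u_t(s,0) = exp(2s)w_t(s,0) = 0. The boundary conditions carry over: u(0,t) = u(π,t) = 0.
Separating variables: u = Σ [A_n cos(ω_n t) + B_n sin(ω_n t)] sin(ns), ω_n = n/2. From ICs: A_1=2.
So u(s,t) = 2sin(s)cos(t/2), and w(s,t) = exp(-2s)u(s,t).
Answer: w(s, t) = 2exp(-2s)sin(s)cos(t/2)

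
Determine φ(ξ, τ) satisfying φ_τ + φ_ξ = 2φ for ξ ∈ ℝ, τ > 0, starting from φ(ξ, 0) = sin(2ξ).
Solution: Substitute φ = exp(2τ)u.
Then φ_τ = exp(2τ)(u_τ + 2u), φ_ξ = exp(2τ)u_ξ; substituting and dividing by exp(2τ), the lower-order terms cancel: u_τ + u_ξ = 0 (standard advection equation).
Data for u: u(ξ,0) = φ(ξ,0) = sin(2ξ).
By characteristics (dξ/dτ = 1), u(ξ,τ) = f(ξ - τ) with f = u(·, 0).
So u(ξ,τ) = sin(2ξ - 2τ), and φ(ξ,τ) = exp(2τ)u(ξ,τ).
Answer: φ(ξ, τ) = exp(2τ)sin(2ξ - 2τ)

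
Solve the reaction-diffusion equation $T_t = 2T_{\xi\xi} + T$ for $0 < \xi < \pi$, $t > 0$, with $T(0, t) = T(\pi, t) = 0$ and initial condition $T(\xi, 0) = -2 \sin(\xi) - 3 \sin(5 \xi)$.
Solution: Substitute $T = e^{t}u$.
Then $T_t = e^{t}(u_t + u)$, $T_{\xi\xi} = e^{t}u_{\xi\xi}$; substituting and dividing by $e^{t}$, the lower-order terms cancel: $u_t = 2u_{\xi\xi}$ (standard heat equation).
Data for $u$: $u(\xi,0) = T(\xi,0) = -2 \sin(\xi) - 3 \sin(5 \xi)$. The boundary conditions carry over: $u(0,t) = u(\pi,t) = 0$.
Separating variables: $u = \sum c_n e^{-2n^2t} \sin(n\xi)$. From $u(\xi,0) = -2 \sin(\xi) - 3 \sin(5 \xi)$: $c_1=-2, c_5=-3$.
So $u(\xi,t) = -2 e^{-2 t} \sin(\xi) - 3 e^{-50 t} \sin(5 \xi)$, and $T(\xi,t) = e^{t}u(\xi,t)$.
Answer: $T(\xi, t) = -2 e^{-t} \sin(\xi) - 3 e^{-49 t} \sin(5 \xi)$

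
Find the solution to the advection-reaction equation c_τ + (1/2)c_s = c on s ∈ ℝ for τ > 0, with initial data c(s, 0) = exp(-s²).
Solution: Substitute c = exp(τ)u, i.e. u = exp(-τ)c.
By the product rule, c_τ = exp(τ)(u_τ + u), c_s = exp(τ)u_s.
Substituting into the PDE and dividing by exp(τ): u_τ + u + (1/2)u_s = u.
The lower-order terms cancel, leaving the standard advection equation u_τ + (1/2)u_s = 0.
Initial data for u: u(s,0) = c(s,0) = exp(-s²).
Solve for u:
  By method of characteristics (waves move right with speed 1/2):
  Along characteristics s - (1/2)τ = const, u is constant, so u(s,τ) = f(s - (1/2)τ) with f = u(·, 0).
Hence u(s,τ) = exp(-(s - τ/2)²).
Transform back: c(s,τ) = exp(τ)u(s,τ).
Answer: c(s, τ) = exp(τ)exp(-(s - τ/2)²)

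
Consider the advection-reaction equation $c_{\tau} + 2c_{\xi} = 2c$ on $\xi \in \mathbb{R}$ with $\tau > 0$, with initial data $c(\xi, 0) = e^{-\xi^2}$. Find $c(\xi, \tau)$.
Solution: Substitute $c = e^{2\tau}u$, i.e. $u = e^{-2\tau}c$.
By the product rule, $c_{\tau} = e^{2\tau}(u_{\tau} + 2u)$, $c_{\xi} = e^{2\tau}u_{\xi}$.
Substituting into the PDE and dividing by $e^{2\tau}$: $u_{\tau} + 2u + 2u_{\xi} = 2u$.
The lower-order terms cancel, leaving the standard advection equation $u_{\tau} + 2u_{\xi} = 0$.
Initial data for $u$: $u(\xi,0) = c(\xi,0) = e^{-\xi^2}$.
Solve for $u$:
  By method of characteristics (waves move right with speed 2):
  Along characteristics $\xi - 2\tau =$ const, $u$ is constant, so $u(\xi,\tau) = f(\xi - 2\tau)$ with $f = u( \cdot , 0)$.
Hence $u(\xi,\tau) = e^{-(\xi - 2 \tau)^2}$.
Transform back: $c(\xi,\tau) = e^{2\tau}u(\xi,\tau)$.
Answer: $c(\xi, \tau) = e^{2 \tau} e^{-(-2 \tau + \xi)^2}$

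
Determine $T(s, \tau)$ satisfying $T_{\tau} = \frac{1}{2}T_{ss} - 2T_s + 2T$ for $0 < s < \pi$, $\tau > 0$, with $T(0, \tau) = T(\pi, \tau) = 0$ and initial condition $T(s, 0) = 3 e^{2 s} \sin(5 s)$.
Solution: Substitute $T = e^{2s}u$.
Then $T_s = e^{2s}(u_s + 2u)$, $T_{ss} = e^{2s}(u_{ss} + 4u_s + 4u)$, $T_{\tau} = e^{2s}u_{\tau}$; substituting and dividing by $e^{2s}$, the lower-order terms cancel: $u_{\tau} = \frac{1}{2}u_{ss}$ (standard heat equation).
Data for $u$: $u(s,0) = e^{-2s}T(s,0) = 3 \sin(5 s)$. The boundary conditions carry over: $u(0,\tau) = u(\pi,\tau) = 0$.
Separating variables: $u = \sum c_n e^{-n^2\tau/2} \sin(ns)$. From $u(s,0) = 3 \sin(5 s)$: $c_5=3$.
So $u(s,\tau) = 3 e^{-25 \tau/2} \sin(5 s)$, and $T(s,\tau) = e^{2s}u(s,\tau)$.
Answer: $T(s, \tau) = 3 e^{-25 \tau/2} e^{2 s} \sin(5 s)$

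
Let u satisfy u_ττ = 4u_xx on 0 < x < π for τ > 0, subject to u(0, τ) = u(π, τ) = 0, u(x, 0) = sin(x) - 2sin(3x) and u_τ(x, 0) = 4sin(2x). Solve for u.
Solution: Using separation of variables u = X(x)T(τ):
Eigenfunctions: sin(nx), n = 1, 2, 3, ...
General solution: u(x, τ) = Σ [A_n cos(2n τ) + B_n sin(2n τ)] sin(nx)
From u(x,0) = sin(x) - 2sin(3x): A_1=1, A_3=-2. From u_τ(x,0) = 4sin(2x), using u_τ(x,0) = Σ ω_n B_n sin(nx) with ω_n = 2n: B_2 = 4/4 = 1.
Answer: u(x, τ) = sin(x)cos(2τ) + sin(2x)sin(4τ) - 2sin(3x)cos(6τ)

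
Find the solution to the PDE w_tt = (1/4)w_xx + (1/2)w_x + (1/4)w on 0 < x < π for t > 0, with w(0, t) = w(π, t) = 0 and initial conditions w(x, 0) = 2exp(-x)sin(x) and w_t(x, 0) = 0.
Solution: Substitute w = exp(-x)u.
Then w_x = exp(-x)(u_x - u), w_xx = exp(-x)(u_xx - 2u_x + u), w_tt = exp(-x)u_tt; substituting and dividing by exp(-x), the lower-order terms cancel: u_tt = (1/4)u_xx (standard wave equation).
Data for u: u(x,0) = exp(x)w(x,0) = 2sin(x); u_t(x,0) = exp(x)w_t(x,0) = 0. The boundary conditions carry over: u(0,t) = u(π,t) = 0.
Separating variables: u = Σ [A_n cos(ω_n t) + B_n sin(ω_n t)] sin(nx), ω_n = n/2. From ICs: A_1=2.
So u(x,t) = 2sin(x)cos(t/2), and w(x,t) = exp(-x)u(x,t).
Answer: w(x, t) = 2exp(-x)sin(x)cos(t/2)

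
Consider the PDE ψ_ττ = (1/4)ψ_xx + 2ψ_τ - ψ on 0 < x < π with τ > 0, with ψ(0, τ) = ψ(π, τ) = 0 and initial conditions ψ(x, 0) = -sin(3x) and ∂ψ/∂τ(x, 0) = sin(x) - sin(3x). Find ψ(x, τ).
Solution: Substitute ψ = exp(τ)u, i.e. u = exp(-τ)ψ.
By the product rule, ψ_τ = exp(τ)(u_τ + u), ψ_ττ = exp(τ)(u_ττ + 2u_τ + u), ψ_xx = exp(τ)u_xx.
Substituting into the PDE and dividing by exp(τ): u_ττ + 2u_τ + u = (1/4)u_xx + 2(u_τ + u) - u.
The lower-order terms cancel, leaving the standard wave equation u_ττ = (1/4)u_xx.
Initial data for u: u(x,0) = ψ(x,0) = -sin(3x); u_τ(x,0) = ψ_τ(x,0) - ψ(x,0) = sin(x). The boundary conditions carry over: u(0,τ) = u(π,τ) = 0.
Solve for u:
  Using separation of variables u = X(x)T(τ):
  Eigenfunctions: sin(nx), n = 1, 2, 3, ...
  General solution: u(x, τ) = Σ [A_n cos(n τ/2) + B_n sin(n τ/2)] sin(nx)
  From u(x,0) = -sin(3x): A_3=-1. From u_τ(x,0) = sin(x), using u_τ(x,0) = Σ ω_n B_n sin(nx) with ω_n = n/2: B_1 = 1/(1/2) = 2.
Hence u(x,τ) = 2sin(x)sin(τ/2) - sin(3x)cos(3τ/2).
Transform back: ψ(x,τ) = exp(τ)u(x,τ).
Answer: ψ(x, τ) = 2exp(τ)sin(x)sin(τ/2) - exp(τ)sin(3x)cos(3τ/2)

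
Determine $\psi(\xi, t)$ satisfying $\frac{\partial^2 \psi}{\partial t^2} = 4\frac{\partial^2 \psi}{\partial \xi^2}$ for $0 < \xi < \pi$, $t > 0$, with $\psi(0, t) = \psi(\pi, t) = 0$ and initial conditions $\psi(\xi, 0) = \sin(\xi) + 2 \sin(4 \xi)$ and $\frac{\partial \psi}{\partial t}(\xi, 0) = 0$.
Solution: Separating variables: $\psi = \sum [A_n \cos(\omega_n t) + B_n \sin(\omega_n t)] \sin(n\xi)$, $\omega_n = 2n$. From ICs: $A_1=1, A_4=2$.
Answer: $\psi(\xi, t) = \sin(\xi) \cos(2 t) + 2 \sin(4 \xi) \cos(8 t)$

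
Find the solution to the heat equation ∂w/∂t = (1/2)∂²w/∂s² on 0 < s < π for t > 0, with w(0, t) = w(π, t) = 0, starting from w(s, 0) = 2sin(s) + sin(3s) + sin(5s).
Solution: Using separation of variables w = X(s)T(t):
Eigenfunctions: sin(ns), n = 1, 2, 3, ...
General solution: w(s, t) = Σ c_n sin(ns) exp(-n² t/2)
Matching w(s,0) = 2sin(s) + sin(3s) + sin(5s) term by term: c_1=2, c_3=1, c_5=1.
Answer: w(s, t) = 2exp(-t/2)sin(s) + exp(-9t/2)sin(3s) + exp(-25t/2)sin(5s)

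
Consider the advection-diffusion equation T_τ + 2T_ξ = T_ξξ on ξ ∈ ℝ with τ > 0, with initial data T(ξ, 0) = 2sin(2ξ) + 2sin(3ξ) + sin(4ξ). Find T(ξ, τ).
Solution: Moving frame: η = ξ - 2τ, σ = τ, T = u(η,σ), so T_τ = u_σ - 2u_η and T_ξξ = u_ηη.
Hence T_τ + 2T_ξ = u_σ and the PDE becomes the heat equation u_σ = u_ηη on η ∈ ℝ.
Initial data: u(η,0) = T(η,0) = 2sin(2η) + 2sin(3η) + sin(4η). Each mode sin(nη) decays as exp(-n²σ) on ℝ, so u(η,σ) = Σ c_n exp(-n²σ) sin(nη) with c_2=2, c_3=2, c_4=1: u(η,σ) = 2exp(-4σ)sin(2η) + 2exp(-9σ)sin(3η) + exp(-16σ)sin(4η).
Substituting back: T(ξ,τ) = u(ξ - 2τ, τ).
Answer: T(ξ, τ) = 2exp(-4τ)sin(2ξ - 4τ) + 2exp(-9τ)sin(3ξ - 6τ) + exp(-16τ)sin(4ξ - 8τ)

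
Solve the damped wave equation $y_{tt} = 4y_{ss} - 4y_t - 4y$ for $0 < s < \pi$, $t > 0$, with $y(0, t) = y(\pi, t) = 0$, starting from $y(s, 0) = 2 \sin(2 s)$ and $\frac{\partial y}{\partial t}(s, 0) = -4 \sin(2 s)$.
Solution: Substitute $y = e^{-2t}u$, i.e. $u = e^{2t}y$.
By the product rule, $y_t = e^{-2t}(u_t - 2u)$, $y_{tt} = e^{-2t}(u_{tt} - 4u_t + 4u)$, $y_{ss} = e^{-2t}u_{ss}$.
Substituting into the PDE and dividing by $e^{-2t}$: $u_{tt} - 4u_t + 4u = 4u_{ss} - 4(u_t - 2u) - 4u$.
The lower-order terms cancel, leaving the standard wave equation $u_{tt} = 4u_{ss}$.
Initial data for $u$: $u(s,0) = y(s,0) = 2 \sin(2 s)$; $u_t(s,0) = y_t(s,0) + 2y(s,0) = 0$. The boundary conditions carry over: $u(0,t) = u(\pi,t) = 0$.
Solve for $u$:
  Using separation of variables $u = X(s)T(t)$:
  Eigenfunctions: $\sin(ns)$, $n = 1, 2, 3, \ldots$
  General solution: $u(s, t) = \sum [A_n \cos(2n t) + B_n \sin(2n t)] \sin(ns)$
  From $u(s,0) = 2 \sin(2 s)$: $A_2=2$. From $u_t(s,0) = 0$: all $B_n = 0$.
Hence $u(s,t) = 2 \sin(2 s) \cos(4 t)$.
Transform back: $y(s,t) = e^{-2t}u(s,t)$.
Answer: $y(s, t) = 2 e^{-2 t} \sin(2 s) \cos(4 t)$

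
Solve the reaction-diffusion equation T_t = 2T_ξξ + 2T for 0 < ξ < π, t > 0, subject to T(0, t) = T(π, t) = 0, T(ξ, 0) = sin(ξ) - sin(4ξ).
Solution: Substitute T = exp(2t)u.
Then T_t = exp(2t)(u_t + 2u), T_ξξ = exp(2t)u_ξξ; substituting and dividing by exp(2t), the lower-order terms cancel: u_t = 2u_ξξ (standard heat equation).
Data for u: u(ξ,0) = T(ξ,0) = sin(ξ) - sin(4ξ). The boundary conditions carry over: u(0,t) = u(π,t) = 0.
Separating variables: u = Σ c_n exp(-2n²t) sin(nξ). From u(ξ,0) = sin(ξ) - sin(4ξ): c_1=1, c_4=-1.
So u(ξ,t) = exp(-2t)sin(ξ) - exp(-32t)sin(4ξ), and T(ξ,t) = exp(2t)u(ξ,t).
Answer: T(ξ, t) = sin(ξ) - exp(-30t)sin(4ξ)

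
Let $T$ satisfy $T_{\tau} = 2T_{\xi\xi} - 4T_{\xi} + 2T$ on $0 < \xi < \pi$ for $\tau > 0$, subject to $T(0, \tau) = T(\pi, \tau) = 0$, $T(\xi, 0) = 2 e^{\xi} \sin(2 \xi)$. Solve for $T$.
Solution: Substitute $T = e^{\xi}u$.
Then $T_{\xi} = e^{\xi}(u_{\xi} + u)$, $T_{\xi\xi} = e^{\xi}(u_{\xi\xi} + 2u_{\xi} + u)$, $T_{\tau} = e^{\xi}u_{\tau}$; substituting and dividing by $e^{\xi}$, the lower-order terms cancel: $u_{\tau} = 2u_{\xi\xi}$ (standard heat equation).
Data for $u$: $u(\xi,0) = e^{-\xi}T(\xi,0) = 2 \sin(2 \xi)$. The boundary conditions carry over: $u(0,\tau) = u(\pi,\tau) = 0$.
Separating variables: $u = \sum c_n e^{-2n^2\tau} \sin(n\xi)$. From $u(\xi,0) = 2 \sin(2 \xi)$: $c_2=2$.
So $u(\xi,\tau) = 2 e^{-8 \tau} \sin(2 \xi)$, and $T(\xi,\tau) = e^{\xi}u(\xi,\tau)$.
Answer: $T(\xi, \tau) = 2 e^{-8 \tau} e^{\xi} \sin(2 \xi)$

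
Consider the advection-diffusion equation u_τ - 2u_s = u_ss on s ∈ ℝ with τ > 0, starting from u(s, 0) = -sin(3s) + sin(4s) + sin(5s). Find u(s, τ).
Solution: Change to a moving frame: let η = s + 2τ, σ = τ and write u(s,τ) = w(η,σ).
By the chain rule u_τ = w_σ + 2w_η, u_s = w_η, u_ss = w_ηη.
Then u_τ - 2u_s = w_σ: the advection term cancels and the PDE becomes the heat equation w_σ = w_ηη on η ∈ ℝ.
Initial data: w(η,0) = u(η,0) = -sin(3η) + sin(4η) + sin(5η).
On η ∈ ℝ each mode satisfies (sin(nη))″ = -n² sin(nη), so exp(-n²σ) sin(nη) solves the heat equation; by superposition w(η,σ) = Σ c_n exp(-n²σ) sin(nη).
Reading off the coefficients: c_3=-1, c_4=1, c_5=1, so w(η,σ) = -exp(-9σ)sin(3η) + exp(-16σ)sin(4η) + exp(-25σ)sin(5η).
Substituting back η = s + 2τ, σ = τ: u(s,τ) = w(s + 2τ, τ).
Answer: u(s, τ) = -exp(-9τ)sin(3s + 6τ) + exp(-16τ)sin(4s + 8τ) + exp(-25τ)sin(5s + 10τ)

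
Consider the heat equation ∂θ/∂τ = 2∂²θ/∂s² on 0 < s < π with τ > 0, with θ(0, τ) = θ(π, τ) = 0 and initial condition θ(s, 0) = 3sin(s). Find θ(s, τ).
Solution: Separating variables: θ = Σ c_n exp(-2n²τ) sin(ns). From θ(s,0) = 3sin(s): c_1=3.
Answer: θ(s, τ) = 3exp(-2τ)sin(s)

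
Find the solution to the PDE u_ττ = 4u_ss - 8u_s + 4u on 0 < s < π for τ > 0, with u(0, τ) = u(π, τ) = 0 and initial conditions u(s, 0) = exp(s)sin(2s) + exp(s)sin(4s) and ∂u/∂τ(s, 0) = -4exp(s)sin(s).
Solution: Substitute u = exp(s)w.
Then u_s = exp(s)(w_s + w), u_ss = exp(s)(w_ss + 2w_s + w), u_ττ = exp(s)w_ττ; substituting and dividing by exp(s), the lower-order terms cancel: w_ττ = 4w_ss (standard wave equation).
Data for w: w(s,0) = exp(-s)u(s,0) = sin(2s) + sin(4s); w_τ(s,0) = exp(-s)u_τ(s,0) = -4sin(s). The boundary conditions carry over: w(0,τ) = w(π,τ) = 0.
Separating variables: w = Σ [A_n cos(ω_n τ) + B_n sin(ω_n τ)] sin(ns), ω_n = 2n. From ICs (B_n = velocity coefficient / ω_n): A_2=1, A_4=1, B_1=-2.
So w(s,τ) = -2sin(s)sin(2τ) + sin(2s)cos(4τ) + sin(4s)cos(8τ), and u(s,τ) = exp(s)w(s,τ).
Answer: u(s, τ) = -2exp(s)sin(s)sin(2τ) + exp(s)sin(2s)cos(4τ) + exp(s)sin(4s)cos(8τ)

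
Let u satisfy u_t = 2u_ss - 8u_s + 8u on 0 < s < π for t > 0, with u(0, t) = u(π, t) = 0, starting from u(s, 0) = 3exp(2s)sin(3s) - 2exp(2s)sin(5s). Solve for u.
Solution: Substitute u = exp(2s)w.
Then u_s = exp(2s)(w_s + 2w), u_ss = exp(2s)(w_ss + 4w_s + 4w), u_t = exp(2s)w_t; substituting and dividing by exp(2s), the lower-order terms cancel: w_t = 2w_ss (standard heat equation).
Data for w: w(s,0) = exp(-2s)u(s,0) = 3sin(3s) - 2sin(5s). The boundary conditions carry over: w(0,t) = w(π,t) = 0.
Separating variables: w = Σ c_n exp(-2n²t) sin(ns). From w(s,0) = 3sin(3s) - 2sin(5s): c_3=3, c_5=-2.
So w(s,t) = 3exp(-18t)sin(3s) - 2exp(-50t)sin(5s), and u(s,t) = exp(2s)w(s,t).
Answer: u(s, t) = 3exp(2s)exp(-18t)sin(3s) - 2exp(2s)exp(-50t)sin(5s)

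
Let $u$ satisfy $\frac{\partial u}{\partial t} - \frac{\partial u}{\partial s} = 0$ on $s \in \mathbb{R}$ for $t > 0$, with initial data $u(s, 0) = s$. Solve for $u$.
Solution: By method of characteristics (waves move left with speed 1):
Along characteristics $s + t =$ const, $u$ is constant, so $u(s,t) = f(s + t)$ with $f = u( \cdot , 0)$.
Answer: $u(s, t) = s + t$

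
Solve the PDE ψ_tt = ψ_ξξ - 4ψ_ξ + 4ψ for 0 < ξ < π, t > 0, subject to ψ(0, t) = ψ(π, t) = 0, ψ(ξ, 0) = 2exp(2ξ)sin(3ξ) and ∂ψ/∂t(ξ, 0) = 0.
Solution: Substitute ψ = exp(2ξ)u, i.e. u = exp(-2ξ)ψ.
By the product rule, ψ_ξ = exp(2ξ)(u_ξ + 2u), ψ_ξξ = exp(2ξ)(u_ξξ + 4u_ξ + 4u), ψ_tt = exp(2ξ)u_tt.
Substituting into the PDE and dividing by exp(2ξ): u_tt = (u_ξξ + 4u_ξ + 4u) - 4(u_ξ + 2u) + 4u.
The lower-order terms cancel, leaving the standard wave equation u_tt = u_ξξ.
Initial data for u: u(ξ,0) = exp(-2ξ)ψ(ξ,0) = 2sin(3ξ); u_t(ξ,0) = exp(-2ξ)ψ_t(ξ,0) = 0. The boundary conditions carry over: u(0,t) = u(π,t) = 0.
Solve for u:
  Using separation of variables u = X(ξ)T(t):
  Eigenfunctions: sin(nξ), n = 1, 2, 3, ...
  General solution: u(ξ, t) = Σ [A_n cos(n t) + B_n sin(n t)] sin(nξ)
  From u(ξ,0) = 2sin(3ξ): A_3=2. From u_t(ξ,0) = 0: all B_n = 0.
Hence u(ξ,t) = 2sin(3ξ)cos(3t).
Transform back: ψ(ξ,t) = exp(2ξ)u(ξ,t).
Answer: ψ(ξ, t) = 2exp(2ξ)sin(3ξ)cos(3t)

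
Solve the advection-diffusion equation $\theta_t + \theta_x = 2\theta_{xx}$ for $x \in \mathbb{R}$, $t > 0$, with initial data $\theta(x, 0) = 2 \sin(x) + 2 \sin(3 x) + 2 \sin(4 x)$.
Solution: Moving frame: $\eta = x - t$, $\sigma = t$, $\theta = u(\eta,\sigma)$, so $\theta_t = u_{\sigma} - u_{\eta}$ and $\theta_{xx} = u_{\eta\eta}$.
Hence $\theta_t + \theta_x = u_{\sigma}$ and the PDE becomes the heat equation $u_{\sigma} = 2u_{\eta\eta}$ on $\eta \in \mathbb{R}$.
Initial data: $u(\eta,0) = \theta(\eta,0) = 2 \sin(\eta) + 2 \sin(3 \eta) + 2 \sin(4 \eta)$. Each mode $\sin(n\eta)$ decays as $e^{-2n^2\sigma}$ on $\mathbb{R}$, so $u(\eta,\sigma) = \sum c_n e^{-2n^2\sigma} \sin(n\eta)$ with $c_1=2, c_3=2, c_4=2$: $u(\eta,\sigma) = 2 e^{-2 \sigma} \sin(\eta) + 2 e^{-18 \sigma} \sin(3 \eta) + 2 e^{-32 \sigma} \sin(4 \eta)$.
Substituting back: $\theta(x,t) = u(x - t, t)$.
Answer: $\theta(x, t) = -2 e^{-2 t} \sin(t - x) - 2 e^{-18 t} \sin(3 t - 3 x) - 2 e^{-32 t} \sin(4 t - 4 x)$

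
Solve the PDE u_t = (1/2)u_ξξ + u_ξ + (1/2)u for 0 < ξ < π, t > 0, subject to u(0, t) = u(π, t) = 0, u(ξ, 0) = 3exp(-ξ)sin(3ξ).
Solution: Substitute u = exp(-ξ)w.
Then u_ξ = exp(-ξ)(w_ξ - w), u_ξξ = exp(-ξ)(w_ξξ - 2w_ξ + w), u_t = exp(-ξ)w_t; substituting and dividing by exp(-ξ), the lower-order terms cancel: w_t = (1/2)w_ξξ (standard heat equation).
Data for w: w(ξ,0) = exp(ξ)u(ξ,0) = 3sin(3ξ). The boundary conditions carry over: w(0,t) = w(π,t) = 0.
Separating variables: w = Σ c_n exp(-n²t/2) sin(nξ). From w(ξ,0) = 3sin(3ξ): c_3=3.
So w(ξ,t) = 3exp(-9t/2)sin(3ξ), and u(ξ,t) = exp(-ξ)w(ξ,t).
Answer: u(ξ, t) = 3exp(-9t/2)exp(-ξ)sin(3ξ)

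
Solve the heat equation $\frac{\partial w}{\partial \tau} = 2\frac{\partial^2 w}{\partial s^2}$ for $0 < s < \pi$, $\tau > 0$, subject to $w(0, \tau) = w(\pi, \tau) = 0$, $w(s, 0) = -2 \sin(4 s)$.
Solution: Separating variables: $w = \sum c_n e^{-2n^2\tau} \sin(ns)$. From $w(s,0) = -2 \sin(4 s)$: $c_4=-2$.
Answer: $w(s, \tau) = -2 e^{-32 \tau} \sin(4 s)$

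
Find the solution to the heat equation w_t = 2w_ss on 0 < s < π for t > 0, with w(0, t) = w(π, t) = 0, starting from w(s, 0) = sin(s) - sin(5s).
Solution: Using separation of variables w = X(s)T(t):
Eigenfunctions: sin(ns), n = 1, 2, 3, ...
General solution: w(s, t) = Σ c_n sin(ns) exp(-2n² t)
Matching w(s,0) = sin(s) - sin(5s) term by term: c_1=1, c_5=-1.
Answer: w(s, t) = exp(-2t)sin(s) - exp(-50t)sin(5s)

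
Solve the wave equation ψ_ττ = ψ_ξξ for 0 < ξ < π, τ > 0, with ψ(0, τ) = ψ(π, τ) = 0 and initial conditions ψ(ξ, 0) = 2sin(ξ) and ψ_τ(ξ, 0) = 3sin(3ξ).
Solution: Using separation of variables ψ = X(ξ)T(τ):
Eigenfunctions: sin(nξ), n = 1, 2, 3, ...
General solution: ψ(ξ, τ) = Σ [A_n cos(n τ) + B_n sin(n τ)] sin(nξ)
From ψ(ξ,0) = 2sin(ξ): A_1=2. From ψ_τ(ξ,0) = 3sin(3ξ), using ψ_τ(ξ,0) = Σ ω_n B_n sin(nξ) with ω_n = n: B_3 = 3/3 = 1.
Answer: ψ(ξ, τ) = 2sin(ξ)cos(τ) + sin(3ξ)sin(3τ)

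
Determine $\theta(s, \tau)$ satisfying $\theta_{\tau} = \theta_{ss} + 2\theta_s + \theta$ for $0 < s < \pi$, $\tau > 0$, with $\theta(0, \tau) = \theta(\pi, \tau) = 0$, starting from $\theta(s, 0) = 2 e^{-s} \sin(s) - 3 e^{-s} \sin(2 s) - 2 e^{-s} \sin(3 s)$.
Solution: Substitute $\theta = e^{-s}u$, i.e. $u = e^{s}\theta$.
By the product rule, $\theta_s = e^{-s}(u_s - u)$, $\theta_{ss} = e^{-s}(u_{ss} - 2u_s + u)$, $\theta_{\tau} = e^{-s}u_{\tau}$.
Substituting into the PDE and dividing by $e^{-s}$: $u_{\tau} = (u_{ss} - 2u_s + u) + 2(u_s - u) + u$.
The lower-order terms cancel, leaving the standard heat equation $u_{\tau} = u_{ss}$.
Initial data for $u$: $u(s,0) = e^{s}\theta(s,0) = 2 \sin(s) - 3 \sin(2 s) - 2 \sin(3 s)$. The boundary conditions carry over: $u(0,\tau) = u(\pi,\tau) = 0$.
Solve for $u$:
  Using separation of variables $u = X(s)G(\tau)$:
  Eigenfunctions: $\sin(ns)$, $n = 1, 2, 3, \ldots$
  General solution: $u(s, \tau) = \sum c_n \sin(ns) e^{-n^2 \tau}$
  Matching $u(s,0) = 2 \sin(s) - 3 \sin(2 s) - 2 \sin(3 s)$ term by term: $c_1=2, c_2=-3, c_3=-2$.
Hence $u(s,\tau) = 2 e^{-\tau} \sin(s) - 3 e^{-4 \tau} \sin(2 s) - 2 e^{-9 \tau} \sin(3 s)$.
Transform back: $\theta(s,\tau) = e^{-s}u(s,\tau)$.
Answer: $\theta(s, \tau) = 2 e^{-\tau} e^{-s} \sin(s) - 3 e^{-4 \tau} e^{-s} \sin(2 s) - 2 e^{-9 \tau} e^{-s} \sin(3 s)$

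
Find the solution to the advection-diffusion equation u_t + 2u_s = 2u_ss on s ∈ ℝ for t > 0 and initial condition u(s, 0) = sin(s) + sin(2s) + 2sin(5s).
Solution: Moving frame: η = s - 2t, σ = t, u = w(η,σ), so u_t = w_σ - 2w_η and u_ss = w_ηη.
Hence u_t + 2u_s = w_σ and the PDE becomes the heat equation w_σ = 2w_ηη on η ∈ ℝ.
Initial data: w(η,0) = u(η,0) = sin(η) + sin(2η) + 2sin(5η). Each mode sin(nη) decays as exp(-2n²σ) on ℝ, so w(η,σ) = Σ c_n exp(-2n²σ) sin(nη) with c_1=1, c_2=1, c_5=2: w(η,σ) = exp(-2σ)sin(η) + exp(-8σ)sin(2η) + 2exp(-50σ)sin(5η).
Substituting back: u(s,t) = w(s - 2t, t).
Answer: u(s, t) = exp(-2t)sin(s - 2t) + exp(-8t)sin(2s - 4t) + 2exp(-50t)sin(5s - 10t)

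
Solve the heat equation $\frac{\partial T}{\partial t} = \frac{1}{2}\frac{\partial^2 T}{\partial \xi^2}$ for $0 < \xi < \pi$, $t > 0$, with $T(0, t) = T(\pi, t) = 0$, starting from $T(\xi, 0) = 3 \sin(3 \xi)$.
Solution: Using separation of variables $T = X(\xi)G(t)$:
Eigenfunctions: $\sin(n\xi)$, $n = 1, 2, 3, \ldots$
General solution: $T(\xi, t) = \sum c_n \sin(n\xi) e^{-n^2 t/2}$
Matching $T(\xi,0) = 3 \sin(3 \xi)$ term by term: $c_3=3$.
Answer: $T(\xi, t) = 3 e^{-9 t/2} \sin(3 \xi)$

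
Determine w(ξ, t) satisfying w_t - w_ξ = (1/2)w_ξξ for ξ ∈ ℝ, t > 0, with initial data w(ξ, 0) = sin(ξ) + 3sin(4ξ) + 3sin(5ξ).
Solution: Moving frame: η = ξ + t, σ = t, w = u(η,σ), so w_t = u_σ + u_η and w_ξξ = u_ηη.
Hence w_t - w_ξ = u_σ and the PDE becomes the heat equation u_σ = (1/2)u_ηη on η ∈ ℝ.
Initial data: u(η,0) = w(η,0) = sin(η) + 3sin(4η) + 3sin(5η). Each mode sin(nη) decays as exp(-n²σ/2) on ℝ, so u(η,σ) = Σ c_n exp(-n²σ/2) sin(nη) with c_1=1, c_4=3, c_5=3: u(η,σ) = 3exp(-8σ)sin(4η) + exp(-σ/2)sin(η) + 3exp(-25σ/2)sin(5η).
Substituting back: w(ξ,t) = u(ξ + t, t).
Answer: w(ξ, t) = 3exp(-8t)sin(4t + 4ξ) + exp(-t/2)sin(t + ξ) + 3exp(-25t/2)sin(5t + 5ξ)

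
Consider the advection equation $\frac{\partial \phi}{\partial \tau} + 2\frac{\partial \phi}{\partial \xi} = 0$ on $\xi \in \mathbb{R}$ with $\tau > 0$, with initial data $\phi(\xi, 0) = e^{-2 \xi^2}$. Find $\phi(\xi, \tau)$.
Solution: By method of characteristics (waves move right with speed 2):
Along characteristics $\xi - 2\tau =$ const, $\phi$ is constant, so $\phi(\xi,\tau) = f(\xi - 2\tau)$ with $f = \phi( \cdot , 0)$.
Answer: $\phi(\xi, \tau) = e^{-2 (-2 \tau + \xi)^2}$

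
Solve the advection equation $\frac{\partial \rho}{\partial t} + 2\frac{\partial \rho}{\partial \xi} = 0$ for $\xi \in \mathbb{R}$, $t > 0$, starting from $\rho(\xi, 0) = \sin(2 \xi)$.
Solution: By method of characteristics (waves move right with speed 2):
Along characteristics $\xi - 2t =$ const, $\rho$ is constant, so $\rho(\xi,t) = f(\xi - 2t)$ with $f = \rho( \cdot , 0)$.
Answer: $\rho(\xi, t) = \sin(2 \xi - 4 t)$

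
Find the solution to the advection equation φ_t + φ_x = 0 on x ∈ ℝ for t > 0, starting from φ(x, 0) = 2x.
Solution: By method of characteristics (waves move right with speed 1):
Along characteristics x - t = const, φ is constant, so φ(x,t) = f(x - t) with f = φ(·, 0).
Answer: φ(x, t) = -2t + 2x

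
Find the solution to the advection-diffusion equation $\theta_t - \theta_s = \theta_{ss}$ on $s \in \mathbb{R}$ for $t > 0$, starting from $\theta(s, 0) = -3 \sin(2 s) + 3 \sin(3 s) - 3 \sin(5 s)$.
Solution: Change to a moving frame: let $\eta = s + t$, $\sigma = t$ and write $\theta(s,t) = u(\eta,\sigma)$.
By the chain rule $\theta_t = u_{\sigma} + u_{\eta}$, $\theta_s = u_{\eta}$, $\theta_{ss} = u_{\eta\eta}$.
Then $\theta_t - \theta_s = u_{\sigma}$: the advection term cancels and the PDE becomes the heat equation $u_{\sigma} = u_{\eta\eta}$ on $\eta \in \mathbb{R}$.
Initial data: $u(\eta,0) = \theta(\eta,0) = -3 \sin(2 \eta) + 3 \sin(3 \eta) - 3 \sin(5 \eta)$.
On $\eta \in \mathbb{R}$ each mode satisfies $(\sin(n\eta))'' = -n^2 \sin(n\eta)$, so $e^{-n^2\sigma} \sin(n\eta)$ solves the heat equation; by superposition $u(\eta,\sigma) = \sum c_n e^{-n^2\sigma} \sin(n\eta)$.
Reading off the coefficients: $c_2=-3, c_3=3, c_5=-3$, so $u(\eta,\sigma) = -3 e^{-4 \sigma} \sin(2 \eta) + 3 e^{-9 \sigma} \sin(3 \eta) - 3 e^{-25 \sigma} \sin(5 \eta)$.
Substituting back $\eta = s + t$, $\sigma = t$: $\theta(s,t) = u(s + t, t)$.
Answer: $\theta(s, t) = -3 e^{-4 t} \sin(2 s + 2 t) + 3 e^{-9 t} \sin(3 s + 3 t) - 3 e^{-25 t} \sin(5 s + 5 t)$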